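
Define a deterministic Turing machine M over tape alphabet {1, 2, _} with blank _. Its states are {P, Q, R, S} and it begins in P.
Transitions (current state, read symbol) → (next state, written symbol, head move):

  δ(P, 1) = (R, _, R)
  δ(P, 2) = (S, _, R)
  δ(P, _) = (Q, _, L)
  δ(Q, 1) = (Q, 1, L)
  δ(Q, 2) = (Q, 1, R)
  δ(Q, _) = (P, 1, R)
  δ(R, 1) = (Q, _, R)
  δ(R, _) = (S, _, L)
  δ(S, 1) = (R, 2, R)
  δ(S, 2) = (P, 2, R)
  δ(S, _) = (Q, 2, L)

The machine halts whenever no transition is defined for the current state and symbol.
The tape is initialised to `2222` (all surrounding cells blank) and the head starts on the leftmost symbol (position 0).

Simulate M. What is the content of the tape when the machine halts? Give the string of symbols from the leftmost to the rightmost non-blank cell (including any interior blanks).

state=P head=0 tape=[2]222___   (P,2)→(S,_,R)
state=S head=1 tape=_[2]22___   (S,2)→(P,2,R)
state=P head=2 tape=_2[2]2___   (P,2)→(S,_,R)
state=S head=3 tape=_2_[2]___   (S,2)→(P,2,R)
state=P head=4 tape=_2_2[_]__   (P,_)→(Q,_,L)
state=Q head=3 tape=_2_[2]___   (Q,2)→(Q,1,R)
state=Q head=4 tape=_2_1[_]__   (Q,_)→(P,1,R)
state=P head=5 tape=_2_11[_]_   (P,_)→(Q,_,L)
state=Q head=4 tape=_2_1[1]__   (Q,1)→(Q,1,L)
state=Q head=3 tape=_2_[1]1__   (Q,1)→(Q,1,L)
state=Q head=2 tape=_2[_]11__   (Q,_)→(P,1,R)
state=P head=3 tape=_21[1]1__   (P,1)→(R,_,R)
state=R head=4 tape=_21_[1]__   (R,1)→(Q,_,R)
state=Q head=5 tape=_21__[_]_   (Q,_)→(P,1,R)
state=P head=6 tape=_21__1[_]   (P,_)→(Q,_,L)
state=Q head=5 tape=_21__[1]_   (Q,1)→(Q,1,L)
state=Q head=4 tape=_21_[_]1_   (Q,_)→(P,1,R)
state=P head=5 tape=_21_1[1]_   (P,1)→(R,_,R)
state=R head=6 tape=_21_1_[_]   (R,_)→(S,_,L)
state=S head=5 tape=_21_1[_]_   (S,_)→(Q,2,L)
state=Q head=4 tape=_21_[1]2_   (Q,1)→(Q,1,L)
state=Q head=3 tape=_21[_]12_   (Q,_)→(P,1,R)
state=P head=4 tape=_211[1]2_   (P,1)→(R,_,R)
state=R head=5 tape=_211_[2]_
The non-blank tape span at halt is 211_2.

211_2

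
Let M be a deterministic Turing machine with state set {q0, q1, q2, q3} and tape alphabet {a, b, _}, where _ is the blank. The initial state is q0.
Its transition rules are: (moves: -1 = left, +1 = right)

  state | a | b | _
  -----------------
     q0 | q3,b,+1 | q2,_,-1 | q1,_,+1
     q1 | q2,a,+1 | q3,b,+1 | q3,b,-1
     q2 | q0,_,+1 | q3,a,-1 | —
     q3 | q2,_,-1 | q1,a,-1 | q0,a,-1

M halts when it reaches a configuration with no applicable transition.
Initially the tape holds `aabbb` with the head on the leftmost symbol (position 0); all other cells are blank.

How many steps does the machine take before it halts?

21

q0 | __[a]abbb_   read a → write b, move +1, go to q3
q3 | __b[a]bbb_   read a → write _, move -1, go to q2
q2 | __[b]_bbb_   read b → write a, move -1, go to q3
q3 | _[_]a_bbb_   read _ → write a, move -1, go to q0
q0 | [_]aa_bbb_   read _ → write _, move +1, go to q1
q1 | _[a]a_bbb_   read a → write a, move +1, go to q2
q2 | _a[a]_bbb_   read a → write _, move +1, go to q0
q0 | _a_[_]bbb_   read _ → write _, move +1, go to q1
q1 | _a__[b]bb_   read b → write b, move +1, go to q3
q3 | _a__b[b]b_   read b → write a, move -1, go to q1
q1 | _a__[b]ab_   read b → write b, move +1, go to q3
q3 | _a__b[a]b_   read a → write _, move -1, go to q2
q2 | _a__[b]_b_   read b → write a, move -1, go to q3
q3 | _a_[_]a_b_   read _ → write a, move -1, go to q0
q0 | _a[_]aa_b_   read _ → write _, move +1, go to q1
q1 | _a_[a]a_b_   read a → write a, move +1, go to q2
q2 | _a_a[a]_b_   read a → write _, move +1, go to q0
q0 | _a_a_[_]b_   read _ → write _, move +1, go to q1
q1 | _a_a__[b]_   read b → write b, move +1, go to q3
q3 | _a_a__b[_]   read _ → write a, move -1, go to q0
q0 | _a_a__[b]a   read b → write _, move -1, go to q2
q2 | _a_a_[_]_a
M halts after 21 transitions.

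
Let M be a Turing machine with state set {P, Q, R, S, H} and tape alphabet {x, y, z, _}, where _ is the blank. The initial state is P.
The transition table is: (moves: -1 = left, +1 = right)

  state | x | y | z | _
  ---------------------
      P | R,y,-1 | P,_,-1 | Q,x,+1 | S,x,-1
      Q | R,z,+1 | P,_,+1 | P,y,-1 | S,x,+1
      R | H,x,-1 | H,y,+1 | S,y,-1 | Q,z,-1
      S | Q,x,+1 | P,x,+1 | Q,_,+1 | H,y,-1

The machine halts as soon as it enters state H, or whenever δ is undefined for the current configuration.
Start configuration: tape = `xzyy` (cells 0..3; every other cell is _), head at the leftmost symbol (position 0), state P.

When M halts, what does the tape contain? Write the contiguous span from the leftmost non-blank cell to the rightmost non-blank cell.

P | __[x]zyy   read x → write y, move -1, go to R
R | _[_]yzyy   read _ → write z, move -1, go to Q
Q | [_]zyzyy   read _ → write x, move +1, go to S
S | x[z]yzyy   read z → write _, move +1, go to Q
Q | x_[y]zyy   read y → write _, move +1, go to P
P | x__[z]yy   read z → write x, move +1, go to Q
Q | x__x[y]y   read y → write _, move +1, go to P
P | x__x_[y]   read y → write _, move -1, go to P
P | x__x[_]_   read _ → write x, move -1, go to S
S | x__[x]x_   read x → write x, move +1, go to Q
Q | x__x[x]_   read x → write z, move +1, go to R
R | x__xz[_]   read _ → write z, move -1, go to Q
Q | x__x[z]z   read z → write y, move -1, go to P
P | x__[x]yz   read x → write y, move -1, go to R
R | x_[_]yyz   read _ → write z, move -1, go to Q
Q | x[_]zyyz   read _ → write x, move +1, go to S
S | xx[z]yyz   read z → write _, move +1, go to Q
Q | xx_[y]yz   read y → write _, move +1, go to P
P | xx__[y]z   read y → write _, move -1, go to P
P | xx_[_]_z   read _ → write x, move -1, go to S
S | xx[_]x_z   read _ → write y, move -1, go to H
H | x[x]yx_z
The non-blank tape span at halt is xxyx_z.

xxyx_z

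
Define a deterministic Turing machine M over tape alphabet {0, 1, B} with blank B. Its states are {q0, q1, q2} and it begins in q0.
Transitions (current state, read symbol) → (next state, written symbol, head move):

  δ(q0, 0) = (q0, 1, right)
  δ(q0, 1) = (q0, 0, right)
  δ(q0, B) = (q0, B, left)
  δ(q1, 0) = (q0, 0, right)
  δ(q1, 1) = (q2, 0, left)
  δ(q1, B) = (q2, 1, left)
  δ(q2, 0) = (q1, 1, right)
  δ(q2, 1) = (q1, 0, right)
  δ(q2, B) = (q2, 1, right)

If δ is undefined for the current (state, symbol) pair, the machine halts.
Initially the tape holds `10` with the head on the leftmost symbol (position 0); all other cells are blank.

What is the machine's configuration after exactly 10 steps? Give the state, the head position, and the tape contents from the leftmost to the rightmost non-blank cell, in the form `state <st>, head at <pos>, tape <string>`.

q0 | [1]0B   read 1 → write 0, move right, go to q0
q0 | 0[0]B   read 0 → write 1, move right, go to q0
q0 | 01[B]   read B → write B, move left, go to q0
q0 | 0[1]B   read 1 → write 0, move right, go to q0
q0 | 00[B]   read B → write B, move left, go to q0
q0 | 0[0]B   read 0 → write 1, move right, go to q0
q0 | 01[B]   read B → write B, move left, go to q0
q0 | 0[1]B   read 1 → write 0, move right, go to q0
q0 | 00[B]   read B → write B, move left, go to q0
q0 | 0[0]B   read 0 → write 1, move right, go to q0
q0 | 01[B]
After 10 steps: state q0, head at 2, tape 01.

state q0, head at 2, tape 01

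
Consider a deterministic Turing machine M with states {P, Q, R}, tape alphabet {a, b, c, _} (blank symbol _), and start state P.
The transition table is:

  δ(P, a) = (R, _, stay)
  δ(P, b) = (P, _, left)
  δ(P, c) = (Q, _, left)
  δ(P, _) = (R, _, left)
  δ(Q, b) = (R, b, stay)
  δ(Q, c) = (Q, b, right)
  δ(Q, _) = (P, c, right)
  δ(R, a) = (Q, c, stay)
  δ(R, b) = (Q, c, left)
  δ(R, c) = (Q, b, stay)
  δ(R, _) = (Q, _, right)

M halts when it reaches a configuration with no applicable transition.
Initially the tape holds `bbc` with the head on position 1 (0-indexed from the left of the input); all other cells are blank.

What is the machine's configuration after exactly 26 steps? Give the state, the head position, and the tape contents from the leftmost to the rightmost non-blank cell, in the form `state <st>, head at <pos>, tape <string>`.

state=P head=1 tape=___b[b]c   (P,b)→(P,_,left)
state=P head=0 tape=___[b]_c   (P,b)→(P,_,left)
state=P head=-1 tape=__[_]__c   (P,_)→(R,_,left)
state=R head=-2 tape=_[_]___c   (R,_)→(Q,_,right)
state=Q head=-1 tape=__[_]__c   (Q,_)→(P,c,right)
state=P head=0 tape=__c[_]_c   (P,_)→(R,_,left)
state=R head=-1 tape=__[c]__c   (R,c)→(Q,b,stay)
state=Q head=-1 tape=__[b]__c   (Q,b)→(R,b,stay)
state=R head=-1 tape=__[b]__c   (R,b)→(Q,c,left)
state=Q head=-2 tape=_[_]c__c   (Q,_)→(P,c,right)
state=P head=-1 tape=_c[c]__c   (P,c)→(Q,_,left)
state=Q head=-2 tape=_[c]___c   (Q,c)→(Q,b,right)
state=Q head=-1 tape=_b[_]__c   (Q,_)→(P,c,right)
state=P head=0 tape=_bc[_]_c   (P,_)→(R,_,left)
state=R head=-1 tape=_b[c]__c   (R,c)→(Q,b,stay)
state=Q head=-1 tape=_b[b]__c   (Q,b)→(R,b,stay)
state=R head=-1 tape=_b[b]__c   (R,b)→(Q,c,left)
state=Q head=-2 tape=_[b]c__c   (Q,b)→(R,b,stay)
state=R head=-2 tape=_[b]c__c   (R,b)→(Q,c,left)
state=Q head=-3 tape=[_]cc__c   (Q,_)→(P,c,right)
state=P head=-2 tape=c[c]c__c   (P,c)→(Q,_,left)
state=Q head=-3 tape=[c]_c__c   (Q,c)→(Q,b,right)
state=Q head=-2 tape=b[_]c__c   (Q,_)→(P,c,right)
state=P head=-1 tape=bc[c]__c   (P,c)→(Q,_,left)
state=Q head=-2 tape=b[c]___c   (Q,c)→(Q,b,right)
state=Q head=-1 tape=bb[_]__c   (Q,_)→(P,c,right)
state=P head=0 tape=bbc[_]_c
After 26 steps: state P, head at 0, tape bbc__c.

state P, head at 0, tape bbc__c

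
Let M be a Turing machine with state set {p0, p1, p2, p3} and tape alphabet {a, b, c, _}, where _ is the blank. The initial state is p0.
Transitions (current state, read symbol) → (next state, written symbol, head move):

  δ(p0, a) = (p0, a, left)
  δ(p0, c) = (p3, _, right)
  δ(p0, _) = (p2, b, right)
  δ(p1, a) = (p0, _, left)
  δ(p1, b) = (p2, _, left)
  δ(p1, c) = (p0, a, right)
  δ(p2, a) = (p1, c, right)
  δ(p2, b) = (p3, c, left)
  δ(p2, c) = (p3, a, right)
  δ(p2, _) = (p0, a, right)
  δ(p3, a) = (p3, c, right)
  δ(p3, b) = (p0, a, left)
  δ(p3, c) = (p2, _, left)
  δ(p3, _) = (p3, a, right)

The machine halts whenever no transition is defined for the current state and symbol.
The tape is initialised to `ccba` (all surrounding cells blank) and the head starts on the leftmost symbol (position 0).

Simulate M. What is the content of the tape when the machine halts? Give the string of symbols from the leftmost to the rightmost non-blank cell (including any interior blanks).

state=p0 head=0 tape=_[c]cba   (p0,c)→(p3,_,right)
state=p3 head=1 tape=__[c]ba   (p3,c)→(p2,_,left)
state=p2 head=0 tape=_[_]_ba   (p2,_)→(p0,a,right)
state=p0 head=1 tape=_a[_]ba   (p0,_)→(p2,b,right)
state=p2 head=2 tape=_ab[b]a   (p2,b)→(p3,c,left)
state=p3 head=1 tape=_a[b]ca   (p3,b)→(p0,a,left)
state=p0 head=0 tape=_[a]aca   (p0,a)→(p0,a,left)
state=p0 head=-1 tape=[_]aaca   (p0,_)→(p2,b,right)
state=p2 head=0 tape=b[a]aca   (p2,a)→(p1,c,right)
state=p1 head=1 tape=bc[a]ca   (p1,a)→(p0,_,left)
state=p0 head=0 tape=b[c]_ca   (p0,c)→(p3,_,right)
state=p3 head=1 tape=b_[_]ca   (p3,_)→(p3,a,right)
state=p3 head=2 tape=b_a[c]a   (p3,c)→(p2,_,left)
state=p2 head=1 tape=b_[a]_a   (p2,a)→(p1,c,right)
state=p1 head=2 tape=b_c[_]a
The non-blank tape span at halt is b_c_a.

b_c_a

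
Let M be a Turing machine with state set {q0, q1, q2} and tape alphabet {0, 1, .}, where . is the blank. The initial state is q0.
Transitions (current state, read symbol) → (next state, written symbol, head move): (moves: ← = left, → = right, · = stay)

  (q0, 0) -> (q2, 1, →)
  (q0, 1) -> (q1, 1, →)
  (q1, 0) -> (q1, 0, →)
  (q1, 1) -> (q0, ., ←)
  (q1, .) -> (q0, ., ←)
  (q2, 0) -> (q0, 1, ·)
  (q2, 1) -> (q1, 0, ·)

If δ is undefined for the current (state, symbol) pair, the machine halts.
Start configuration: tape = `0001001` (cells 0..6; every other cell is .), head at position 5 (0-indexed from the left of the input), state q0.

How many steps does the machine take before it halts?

q0 | 00010[0]1.   read 0 → write 1, move →, go to q2
q2 | 000101[1].   read 1 → write 0, move ·, go to q1
q1 | 000101[0].   read 0 → write 0, move →, go to q1
q1 | 0001010[.]   read . → write ., move ←, go to q0
q0 | 000101[0].   read 0 → write 1, move →, go to q2
q2 | 0001011[.]
M halts after 5 transitions.

5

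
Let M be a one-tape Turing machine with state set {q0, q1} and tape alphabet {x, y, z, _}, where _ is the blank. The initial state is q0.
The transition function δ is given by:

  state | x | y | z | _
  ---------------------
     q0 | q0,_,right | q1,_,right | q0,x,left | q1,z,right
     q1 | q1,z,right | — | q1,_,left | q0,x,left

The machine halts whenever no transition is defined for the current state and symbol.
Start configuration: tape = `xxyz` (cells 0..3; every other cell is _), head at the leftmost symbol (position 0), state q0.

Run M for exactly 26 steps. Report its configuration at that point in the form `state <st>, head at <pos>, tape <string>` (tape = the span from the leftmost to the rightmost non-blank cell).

state q0, head at 4, tape zzzzzzx

state=q0 head=0 tape=_[x]xyz__   (q0,x)→(q0,_,right)
state=q0 head=1 tape=__[x]yz__   (q0,x)→(q0,_,right)
state=q0 head=2 tape=___[y]z__   (q0,y)→(q1,_,right)
state=q1 head=3 tape=____[z]__   (q1,z)→(q1,_,left)
state=q1 head=2 tape=___[_]___   (q1,_)→(q0,x,left)
state=q0 head=1 tape=__[_]x___   (q0,_)→(q1,z,right)
state=q1 head=2 tape=__z[x]___   (q1,x)→(q1,z,right)
state=q1 head=3 tape=__zz[_]__   (q1,_)→(q0,x,left)
state=q0 head=2 tape=__z[z]x__   (q0,z)→(q0,x,left)
state=q0 head=1 tape=__[z]xx__   (q0,z)→(q0,x,left)
state=q0 head=0 tape=_[_]xxx__   (q0,_)→(q1,z,right)
state=q1 head=1 tape=_z[x]xx__   (q1,x)→(q1,z,right)
state=q1 head=2 tape=_zz[x]x__   (q1,x)→(q1,z,right)
state=q1 head=3 tape=_zzz[x]__   (q1,x)→(q1,z,right)
state=q1 head=4 tape=_zzzz[_]_   (q1,_)→(q0,x,left)
state=q0 head=3 tape=_zzz[z]x_   (q0,z)→(q0,x,left)
state=q0 head=2 tape=_zz[z]xx_   (q0,z)→(q0,x,left)
state=q0 head=1 tape=_z[z]xxx_   (q0,z)→(q0,x,left)
state=q0 head=0 tape=_[z]xxxx_   (q0,z)→(q0,x,left)
state=q0 head=-1 tape=[_]xxxxx_   (q0,_)→(q1,z,right)
state=q1 head=0 tape=z[x]xxxx_   (q1,x)→(q1,z,right)
state=q1 head=1 tape=zz[x]xxx_   (q1,x)→(q1,z,right)
state=q1 head=2 tape=zzz[x]xx_   (q1,x)→(q1,z,right)
state=q1 head=3 tape=zzzz[x]x_   (q1,x)→(q1,z,right)
state=q1 head=4 tape=zzzzz[x]_   (q1,x)→(q1,z,right)
state=q1 head=5 tape=zzzzzz[_]   (q1,_)→(q0,x,left)
state=q0 head=4 tape=zzzzz[z]x
After 26 steps: state q0, head at 4, tape zzzzzzx.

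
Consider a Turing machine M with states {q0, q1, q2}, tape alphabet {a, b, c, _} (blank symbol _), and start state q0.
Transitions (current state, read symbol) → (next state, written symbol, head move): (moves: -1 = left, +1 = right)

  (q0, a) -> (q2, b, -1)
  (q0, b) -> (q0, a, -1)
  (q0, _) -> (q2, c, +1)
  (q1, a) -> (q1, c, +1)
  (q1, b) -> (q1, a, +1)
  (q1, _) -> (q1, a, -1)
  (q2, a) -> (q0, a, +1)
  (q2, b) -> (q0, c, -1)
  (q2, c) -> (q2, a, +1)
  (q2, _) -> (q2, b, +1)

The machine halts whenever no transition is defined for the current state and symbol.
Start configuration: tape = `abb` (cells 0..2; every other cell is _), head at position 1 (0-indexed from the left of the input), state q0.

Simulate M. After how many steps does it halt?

7

q0 | __a[b]b   read b → write a, move -1, go to q0
q0 | __[a]ab   read a → write b, move -1, go to q2
q2 | _[_]bab   read _ → write b, move +1, go to q2
q2 | _b[b]ab   read b → write c, move -1, go to q0
q0 | _[b]cab   read b → write a, move -1, go to q0
q0 | [_]acab   read _ → write c, move +1, go to q2
q2 | c[a]cab   read a → write a, move +1, go to q0
q0 | ca[c]ab
M halts after 7 transitions.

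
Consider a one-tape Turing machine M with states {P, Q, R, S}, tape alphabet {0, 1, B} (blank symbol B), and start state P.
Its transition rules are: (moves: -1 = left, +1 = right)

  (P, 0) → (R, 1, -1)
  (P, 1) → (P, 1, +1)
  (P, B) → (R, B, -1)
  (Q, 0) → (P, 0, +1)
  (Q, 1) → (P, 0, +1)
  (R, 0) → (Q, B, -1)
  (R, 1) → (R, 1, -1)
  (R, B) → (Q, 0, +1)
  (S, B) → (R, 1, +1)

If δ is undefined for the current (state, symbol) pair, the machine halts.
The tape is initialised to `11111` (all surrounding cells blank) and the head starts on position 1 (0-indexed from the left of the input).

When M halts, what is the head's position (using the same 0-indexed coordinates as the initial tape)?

-2

P | BB1[1]111B   read 1 → write 1, move +1, go to P
P | BB11[1]11B   read 1 → write 1, move +1, go to P
P | BB111[1]1B   read 1 → write 1, move +1, go to P
P | BB1111[1]B   read 1 → write 1, move +1, go to P
P | BB11111[B]   read B → write B, move -1, go to R
R | BB1111[1]B   read 1 → write 1, move -1, go to R
R | BB111[1]1B   read 1 → write 1, move -1, go to R
R | BB11[1]11B   read 1 → write 1, move -1, go to R
R | BB1[1]111B   read 1 → write 1, move -1, go to R
R | BB[1]1111B   read 1 → write 1, move -1, go to R
R | B[B]11111B   read B → write 0, move +1, go to Q
Q | B0[1]1111B   read 1 → write 0, move +1, go to P
P | B00[1]111B   read 1 → write 1, move +1, go to P
P | B001[1]11B   read 1 → write 1, move +1, go to P
P | B0011[1]1B   read 1 → write 1, move +1, go to P
P | B00111[1]B   read 1 → write 1, move +1, go to P
P | B001111[B]   read B → write B, move -1, go to R
R | B00111[1]B   read 1 → write 1, move -1, go to R
R | B0011[1]1B   read 1 → write 1, move -1, go to R
R | B001[1]11B   read 1 → write 1, move -1, go to R
R | B00[1]111B   read 1 → write 1, move -1, go to R
R | B0[0]1111B   read 0 → write B, move -1, go to Q
Q | B[0]B1111B   read 0 → write 0, move +1, go to P
P | B0[B]1111B   read B → write B, move -1, go to R
R | B[0]B1111B   read 0 → write B, move -1, go to Q
Q | [B]BB1111B
At halt the head is at cell -2.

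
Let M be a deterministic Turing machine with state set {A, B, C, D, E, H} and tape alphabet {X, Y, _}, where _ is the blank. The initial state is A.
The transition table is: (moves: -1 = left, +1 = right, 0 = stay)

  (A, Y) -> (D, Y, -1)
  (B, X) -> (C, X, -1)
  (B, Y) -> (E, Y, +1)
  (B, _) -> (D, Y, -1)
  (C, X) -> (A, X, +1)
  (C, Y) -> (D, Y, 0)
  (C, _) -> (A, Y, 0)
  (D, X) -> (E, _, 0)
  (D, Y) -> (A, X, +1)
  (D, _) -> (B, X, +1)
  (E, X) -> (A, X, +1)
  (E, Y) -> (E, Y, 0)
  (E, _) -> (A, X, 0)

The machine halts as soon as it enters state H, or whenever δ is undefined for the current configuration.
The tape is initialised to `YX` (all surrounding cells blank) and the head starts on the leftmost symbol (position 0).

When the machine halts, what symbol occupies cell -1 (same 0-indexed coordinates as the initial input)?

X

A | _[Y]X_   read Y → write Y, move -1, go to D
D | [_]YX_   read _ → write X, move +1, go to B
B | X[Y]X_   read Y → write Y, move +1, go to E
E | XY[X]_   read X → write X, move +1, go to A
A | XYX[_]
Cell -1 holds X when M halts.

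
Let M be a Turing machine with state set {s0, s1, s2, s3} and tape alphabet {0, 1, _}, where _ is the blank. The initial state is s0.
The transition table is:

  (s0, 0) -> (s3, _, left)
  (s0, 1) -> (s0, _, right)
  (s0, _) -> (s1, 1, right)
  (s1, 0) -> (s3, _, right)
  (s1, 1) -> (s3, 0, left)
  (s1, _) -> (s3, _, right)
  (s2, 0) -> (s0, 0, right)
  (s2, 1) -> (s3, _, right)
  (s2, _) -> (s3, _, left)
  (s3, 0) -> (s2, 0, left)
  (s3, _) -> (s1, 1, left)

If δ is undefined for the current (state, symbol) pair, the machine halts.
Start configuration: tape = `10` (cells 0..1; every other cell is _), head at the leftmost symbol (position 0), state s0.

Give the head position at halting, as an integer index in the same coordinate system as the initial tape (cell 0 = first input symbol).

state=s0 head=0 tape=_[1]0   (s0,1)→(s0,_,right)
state=s0 head=1 tape=__[0]   (s0,0)→(s3,_,left)
state=s3 head=0 tape=_[_]_   (s3,_)→(s1,1,left)
state=s1 head=-1 tape=[_]1_   (s1,_)→(s3,_,right)
state=s3 head=0 tape=_[1]_
At halt the head is at cell 0.

0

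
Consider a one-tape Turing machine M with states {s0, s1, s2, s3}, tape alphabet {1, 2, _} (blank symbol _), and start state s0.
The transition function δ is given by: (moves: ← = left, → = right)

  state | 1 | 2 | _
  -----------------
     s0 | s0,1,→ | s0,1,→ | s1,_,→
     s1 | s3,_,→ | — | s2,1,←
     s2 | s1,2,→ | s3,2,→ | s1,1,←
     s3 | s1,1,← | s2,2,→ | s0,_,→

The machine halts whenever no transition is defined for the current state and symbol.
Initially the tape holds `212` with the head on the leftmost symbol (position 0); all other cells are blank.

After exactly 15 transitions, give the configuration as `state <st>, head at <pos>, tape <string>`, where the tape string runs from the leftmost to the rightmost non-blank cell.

state s1, head at 1, tape 12111

state=s0 head=0 tape=[2]12__   (s0,2)→(s0,1,→)
state=s0 head=1 tape=1[1]2__   (s0,1)→(s0,1,→)
state=s0 head=2 tape=11[2]__   (s0,2)→(s0,1,→)
state=s0 head=3 tape=111[_]_   (s0,_)→(s1,_,→)
state=s1 head=4 tape=111_[_]   (s1,_)→(s2,1,←)
state=s2 head=3 tape=111[_]1   (s2,_)→(s1,1,←)
state=s1 head=2 tape=11[1]11   (s1,1)→(s3,_,→)
state=s3 head=3 tape=11_[1]1   (s3,1)→(s1,1,←)
state=s1 head=2 tape=11[_]11   (s1,_)→(s2,1,←)
state=s2 head=1 tape=1[1]111   (s2,1)→(s1,2,→)
state=s1 head=2 tape=12[1]11   (s1,1)→(s3,_,→)
state=s3 head=3 tape=12_[1]1   (s3,1)→(s1,1,←)
state=s1 head=2 tape=12[_]11   (s1,_)→(s2,1,←)
state=s2 head=1 tape=1[2]111   (s2,2)→(s3,2,→)
state=s3 head=2 tape=12[1]11   (s3,1)→(s1,1,←)
state=s1 head=1 tape=1[2]111
After 15 steps: state s1, head at 1, tape 12111.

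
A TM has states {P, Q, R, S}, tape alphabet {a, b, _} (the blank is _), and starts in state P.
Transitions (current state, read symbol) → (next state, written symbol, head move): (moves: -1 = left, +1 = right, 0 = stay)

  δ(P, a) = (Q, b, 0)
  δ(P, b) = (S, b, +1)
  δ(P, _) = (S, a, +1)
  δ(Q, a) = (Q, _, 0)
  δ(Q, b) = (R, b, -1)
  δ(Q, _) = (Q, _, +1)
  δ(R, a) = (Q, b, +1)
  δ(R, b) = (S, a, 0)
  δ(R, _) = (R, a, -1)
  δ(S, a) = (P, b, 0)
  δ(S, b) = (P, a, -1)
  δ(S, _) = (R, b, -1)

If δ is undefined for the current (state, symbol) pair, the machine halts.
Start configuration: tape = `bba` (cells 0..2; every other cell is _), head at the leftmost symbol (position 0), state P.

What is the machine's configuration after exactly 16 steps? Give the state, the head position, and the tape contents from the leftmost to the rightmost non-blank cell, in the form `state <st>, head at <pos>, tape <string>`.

state=P head=0 tape=[b]ba__   (P,b)→(S,b,+1)
state=S head=1 tape=b[b]a__   (S,b)→(P,a,-1)
state=P head=0 tape=[b]aa__   (P,b)→(S,b,+1)
state=S head=1 tape=b[a]a__   (S,a)→(P,b,0)
state=P head=1 tape=b[b]a__   (P,b)→(S,b,+1)
state=S head=2 tape=bb[a]__   (S,a)→(P,b,0)
state=P head=2 tape=bb[b]__   (P,b)→(S,b,+1)
state=S head=3 tape=bbb[_]_   (S,_)→(R,b,-1)
state=R head=2 tape=bb[b]b_   (R,b)→(S,a,0)
state=S head=2 tape=bb[a]b_   (S,a)→(P,b,0)
state=P head=2 tape=bb[b]b_   (P,b)→(S,b,+1)
state=S head=3 tape=bbb[b]_   (S,b)→(P,a,-1)
state=P head=2 tape=bb[b]a_   (P,b)→(S,b,+1)
state=S head=3 tape=bbb[a]_   (S,a)→(P,b,0)
state=P head=3 tape=bbb[b]_   (P,b)→(S,b,+1)
state=S head=4 tape=bbbb[_]   (S,_)→(R,b,-1)
state=R head=3 tape=bbb[b]b
After 16 steps: state R, head at 3, tape bbbbb.

state R, head at 3, tape bbbbb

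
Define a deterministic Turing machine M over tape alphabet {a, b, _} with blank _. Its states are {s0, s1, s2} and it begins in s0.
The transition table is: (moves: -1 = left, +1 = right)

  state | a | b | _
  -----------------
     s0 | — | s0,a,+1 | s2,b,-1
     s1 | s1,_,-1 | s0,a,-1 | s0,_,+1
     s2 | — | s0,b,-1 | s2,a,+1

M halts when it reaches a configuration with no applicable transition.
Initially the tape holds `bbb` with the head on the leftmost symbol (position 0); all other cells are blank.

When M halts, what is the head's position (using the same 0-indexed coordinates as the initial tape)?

s0 | [b]bb_   read b → write a, move +1, go to s0
s0 | a[b]b_   read b → write a, move +1, go to s0
s0 | aa[b]_   read b → write a, move +1, go to s0
s0 | aaa[_]   read _ → write b, move -1, go to s2
s2 | aa[a]b
At halt the head is at cell 2.

2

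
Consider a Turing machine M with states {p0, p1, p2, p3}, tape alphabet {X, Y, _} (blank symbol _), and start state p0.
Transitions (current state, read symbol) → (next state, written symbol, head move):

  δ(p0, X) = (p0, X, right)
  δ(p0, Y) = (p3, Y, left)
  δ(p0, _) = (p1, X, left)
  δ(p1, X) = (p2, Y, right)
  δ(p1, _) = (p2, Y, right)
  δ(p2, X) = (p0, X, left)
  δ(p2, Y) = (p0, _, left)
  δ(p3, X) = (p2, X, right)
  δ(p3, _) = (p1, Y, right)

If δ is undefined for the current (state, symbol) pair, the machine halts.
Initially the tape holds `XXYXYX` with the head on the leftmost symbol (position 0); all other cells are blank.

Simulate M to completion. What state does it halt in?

p1

state=p0 head=0 tape=_[X]XYXYX   (p0,X)→(p0,X,right)
state=p0 head=1 tape=_X[X]YXYX   (p0,X)→(p0,X,right)
state=p0 head=2 tape=_XX[Y]XYX   (p0,Y)→(p3,Y,left)
state=p3 head=1 tape=_X[X]YXYX   (p3,X)→(p2,X,right)
state=p2 head=2 tape=_XX[Y]XYX   (p2,Y)→(p0,_,left)
state=p0 head=1 tape=_X[X]_XYX   (p0,X)→(p0,X,right)
state=p0 head=2 tape=_XX[_]XYX   (p0,_)→(p1,X,left)
state=p1 head=1 tape=_X[X]XXYX   (p1,X)→(p2,Y,right)
state=p2 head=2 tape=_XY[X]XYX   (p2,X)→(p0,X,left)
state=p0 head=1 tape=_X[Y]XXYX   (p0,Y)→(p3,Y,left)
state=p3 head=0 tape=_[X]YXXYX   (p3,X)→(p2,X,right)
state=p2 head=1 tape=_X[Y]XXYX   (p2,Y)→(p0,_,left)
state=p0 head=0 tape=_[X]_XXYX   (p0,X)→(p0,X,right)
state=p0 head=1 tape=_X[_]XXYX   (p0,_)→(p1,X,left)
state=p1 head=0 tape=_[X]XXXYX   (p1,X)→(p2,Y,right)
state=p2 head=1 tape=_Y[X]XXYX   (p2,X)→(p0,X,left)
state=p0 head=0 tape=_[Y]XXXYX   (p0,Y)→(p3,Y,left)
state=p3 head=-1 tape=[_]YXXXYX   (p3,_)→(p1,Y,right)
state=p1 head=0 tape=Y[Y]XXXYX
No transition is defined for (p1, Y); M halts in state p1.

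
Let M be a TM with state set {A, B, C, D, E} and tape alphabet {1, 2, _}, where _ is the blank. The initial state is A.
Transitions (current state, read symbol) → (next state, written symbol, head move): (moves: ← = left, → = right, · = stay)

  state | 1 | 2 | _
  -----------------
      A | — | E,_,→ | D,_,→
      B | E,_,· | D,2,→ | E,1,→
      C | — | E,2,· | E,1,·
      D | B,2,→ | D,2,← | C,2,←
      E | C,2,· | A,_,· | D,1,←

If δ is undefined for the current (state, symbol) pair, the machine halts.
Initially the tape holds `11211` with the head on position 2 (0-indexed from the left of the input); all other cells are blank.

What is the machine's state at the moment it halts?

C

state=A head=2 tape=11[2]11__   (A,2)→(E,_,→)
state=E head=3 tape=11_[1]1__   (E,1)→(C,2,·)
state=C head=3 tape=11_[2]1__   (C,2)→(E,2,·)
state=E head=3 tape=11_[2]1__   (E,2)→(A,_,·)
state=A head=3 tape=11_[_]1__   (A,_)→(D,_,→)
state=D head=4 tape=11__[1]__   (D,1)→(B,2,→)
state=B head=5 tape=11__2[_]_   (B,_)→(E,1,→)
state=E head=6 tape=11__21[_]   (E,_)→(D,1,←)
state=D head=5 tape=11__2[1]1   (D,1)→(B,2,→)
state=B head=6 tape=11__22[1]   (B,1)→(E,_,·)
state=E head=6 tape=11__22[_]   (E,_)→(D,1,←)
state=D head=5 tape=11__2[2]1   (D,2)→(D,2,←)
state=D head=4 tape=11__[2]21   (D,2)→(D,2,←)
state=D head=3 tape=11_[_]221   (D,_)→(C,2,←)
state=C head=2 tape=11[_]2221   (C,_)→(E,1,·)
state=E head=2 tape=11[1]2221   (E,1)→(C,2,·)
state=C head=2 tape=11[2]2221   (C,2)→(E,2,·)
state=E head=2 tape=11[2]2221   (E,2)→(A,_,·)
state=A head=2 tape=11[_]2221   (A,_)→(D,_,→)
state=D head=3 tape=11_[2]221   (D,2)→(D,2,←)
state=D head=2 tape=11[_]2221   (D,_)→(C,2,←)
state=C head=1 tape=1[1]22221
No transition is defined for (C, 1); M halts in state C.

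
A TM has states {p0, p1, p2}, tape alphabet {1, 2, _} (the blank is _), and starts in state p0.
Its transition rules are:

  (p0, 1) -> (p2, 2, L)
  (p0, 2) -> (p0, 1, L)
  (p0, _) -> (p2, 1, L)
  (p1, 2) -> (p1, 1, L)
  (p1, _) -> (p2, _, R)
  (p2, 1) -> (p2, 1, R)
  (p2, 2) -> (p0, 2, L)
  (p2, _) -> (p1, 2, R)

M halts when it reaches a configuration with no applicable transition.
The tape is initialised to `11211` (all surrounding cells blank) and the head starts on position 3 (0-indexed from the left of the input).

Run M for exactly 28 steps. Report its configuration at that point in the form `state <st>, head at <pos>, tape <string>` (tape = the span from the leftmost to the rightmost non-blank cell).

state=p0 head=3 tape=___112[1]1   (p0,1)→(p2,2,L)
state=p2 head=2 tape=___11[2]21   (p2,2)→(p0,2,L)
state=p0 head=1 tape=___1[1]221   (p0,1)→(p2,2,L)
state=p2 head=0 tape=___[1]2221   (p2,1)→(p2,1,R)
state=p2 head=1 tape=___1[2]221   (p2,2)→(p0,2,L)
state=p0 head=0 tape=___[1]2221   (p0,1)→(p2,2,L)
state=p2 head=-1 tape=__[_]22221   (p2,_)→(p1,2,R)
state=p1 head=0 tape=__2[2]2221   (p1,2)→(p1,1,L)
state=p1 head=-1 tape=__[2]12221   (p1,2)→(p1,1,L)
state=p1 head=-2 tape=_[_]112221   (p1,_)→(p2,_,R)
state=p2 head=-1 tape=__[1]12221   (p2,1)→(p2,1,R)
state=p2 head=0 tape=__1[1]2221   (p2,1)→(p2,1,R)
state=p2 head=1 tape=__11[2]221   (p2,2)→(p0,2,L)
state=p0 head=0 tape=__1[1]2221   (p0,1)→(p2,2,L)
state=p2 head=-1 tape=__[1]22221   (p2,1)→(p2,1,R)
state=p2 head=0 tape=__1[2]2221   (p2,2)→(p0,2,L)
state=p0 head=-1 tape=__[1]22221   (p0,1)→(p2,2,L)
state=p2 head=-2 tape=_[_]222221   (p2,_)→(p1,2,R)
state=p1 head=-1 tape=_2[2]22221   (p1,2)→(p1,1,L)
state=p1 head=-2 tape=_[2]122221   (p1,2)→(p1,1,L)
state=p1 head=-3 tape=[_]1122221   (p1,_)→(p2,_,R)
state=p2 head=-2 tape=_[1]122221   (p2,1)→(p2,1,R)
state=p2 head=-1 tape=_1[1]22221   (p2,1)→(p2,1,R)
state=p2 head=0 tape=_11[2]2221   (p2,2)→(p0,2,L)
state=p0 head=-1 tape=_1[1]22221   (p0,1)→(p2,2,L)
state=p2 head=-2 tape=_[1]222221   (p2,1)→(p2,1,R)
state=p2 head=-1 tape=_1[2]22221   (p2,2)→(p0,2,L)
state=p0 head=-2 tape=_[1]222221   (p0,1)→(p2,2,L)
state=p2 head=-3 tape=[_]2222221
After 28 steps: state p2, head at -3, tape 2222221.

state p2, head at -3, tape 2222221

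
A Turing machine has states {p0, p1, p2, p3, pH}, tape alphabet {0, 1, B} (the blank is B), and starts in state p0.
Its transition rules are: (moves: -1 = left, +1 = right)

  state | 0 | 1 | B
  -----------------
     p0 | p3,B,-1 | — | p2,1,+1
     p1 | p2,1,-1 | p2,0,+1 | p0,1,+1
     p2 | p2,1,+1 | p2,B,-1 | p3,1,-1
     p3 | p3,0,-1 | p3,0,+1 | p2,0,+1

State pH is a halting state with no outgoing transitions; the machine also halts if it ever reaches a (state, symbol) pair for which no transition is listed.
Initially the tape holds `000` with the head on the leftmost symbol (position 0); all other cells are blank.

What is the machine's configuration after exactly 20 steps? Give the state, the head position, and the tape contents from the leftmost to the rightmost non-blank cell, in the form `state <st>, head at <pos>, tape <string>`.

state p3, head at 4, tape 00010001

state=p0 head=0 tape=BB[0]00BBB   (p0,0)→(p3,B,-1)
state=p3 head=-1 tape=B[B]B00BBB   (p3,B)→(p2,0,+1)
state=p2 head=0 tape=B0[B]00BBB   (p2,B)→(p3,1,-1)
state=p3 head=-1 tape=B[0]100BBB   (p3,0)→(p3,0,-1)
state=p3 head=-2 tape=[B]0100BBB   (p3,B)→(p2,0,+1)
state=p2 head=-1 tape=0[0]100BBB   (p2,0)→(p2,1,+1)
state=p2 head=0 tape=01[1]00BBB   (p2,1)→(p2,B,-1)
state=p2 head=-1 tape=0[1]B00BBB   (p2,1)→(p2,B,-1)
state=p2 head=-2 tape=[0]BB00BBB   (p2,0)→(p2,1,+1)
state=p2 head=-1 tape=1[B]B00BBB   (p2,B)→(p3,1,-1)
state=p3 head=-2 tape=[1]1B00BBB   (p3,1)→(p3,0,+1)
state=p3 head=-1 tape=0[1]B00BBB   (p3,1)→(p3,0,+1)
state=p3 head=0 tape=00[B]00BBB   (p3,B)→(p2,0,+1)
state=p2 head=1 tape=000[0]0BBB   (p2,0)→(p2,1,+1)
state=p2 head=2 tape=0001[0]BBB   (p2,0)→(p2,1,+1)
state=p2 head=3 tape=00011[B]BB   (p2,B)→(p3,1,-1)
state=p3 head=2 tape=0001[1]1BB   (p3,1)→(p3,0,+1)
state=p3 head=3 tape=00010[1]BB   (p3,1)→(p3,0,+1)
state=p3 head=4 tape=000100[B]B   (p3,B)→(p2,0,+1)
state=p2 head=5 tape=0001000[B]   (p2,B)→(p3,1,-1)
state=p3 head=4 tape=000100[0]1
After 20 steps: state p3, head at 4, tape 00010001.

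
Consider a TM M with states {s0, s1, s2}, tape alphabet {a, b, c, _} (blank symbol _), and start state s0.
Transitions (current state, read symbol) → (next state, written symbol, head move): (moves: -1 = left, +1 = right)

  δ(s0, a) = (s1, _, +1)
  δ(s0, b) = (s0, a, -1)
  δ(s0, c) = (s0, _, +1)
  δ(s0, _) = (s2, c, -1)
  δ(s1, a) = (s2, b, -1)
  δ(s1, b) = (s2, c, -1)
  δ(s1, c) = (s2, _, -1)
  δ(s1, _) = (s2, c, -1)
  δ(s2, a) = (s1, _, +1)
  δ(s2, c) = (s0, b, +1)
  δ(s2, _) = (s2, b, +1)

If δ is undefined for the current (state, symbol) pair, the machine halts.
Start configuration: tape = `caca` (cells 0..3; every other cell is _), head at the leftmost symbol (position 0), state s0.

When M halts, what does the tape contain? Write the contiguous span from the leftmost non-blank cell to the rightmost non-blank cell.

bbbbc

s0 | [c]aca__   read c → write _, move +1, go to s0
s0 | _[a]ca__   read a → write _, move +1, go to s1
s1 | __[c]a__   read c → write _, move -1, go to s2
s2 | _[_]_a__   read _ → write b, move +1, go to s2
s2 | _b[_]a__   read _ → write b, move +1, go to s2
s2 | _bb[a]__   read a → write _, move +1, go to s1
s1 | _bb_[_]_   read _ → write c, move -1, go to s2
s2 | _bb[_]c_   read _ → write b, move +1, go to s2
s2 | _bbb[c]_   read c → write b, move +1, go to s0
s0 | _bbbb[_]   read _ → write c, move -1, go to s2
s2 | _bbb[b]c
The non-blank tape span at halt is bbbbc.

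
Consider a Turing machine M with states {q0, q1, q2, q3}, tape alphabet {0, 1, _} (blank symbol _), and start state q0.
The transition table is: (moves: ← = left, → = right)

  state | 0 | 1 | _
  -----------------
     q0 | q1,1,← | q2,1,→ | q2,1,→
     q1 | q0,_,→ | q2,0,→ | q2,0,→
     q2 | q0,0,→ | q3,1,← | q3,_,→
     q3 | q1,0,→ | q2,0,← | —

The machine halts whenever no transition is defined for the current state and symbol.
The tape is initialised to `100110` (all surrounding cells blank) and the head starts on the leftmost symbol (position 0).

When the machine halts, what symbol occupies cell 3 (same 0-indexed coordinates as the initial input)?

0

q0 | [1]00110___   read 1 → write 1, move →, go to q2
q2 | 1[0]0110___   read 0 → write 0, move →, go to q0
q0 | 10[0]110___   read 0 → write 1, move ←, go to q1
q1 | 1[0]1110___   read 0 → write _, move →, go to q0
q0 | 1_[1]110___   read 1 → write 1, move →, go to q2
q2 | 1_1[1]10___   read 1 → write 1, move ←, go to q3
q3 | 1_[1]110___   read 1 → write 0, move ←, go to q2
q2 | 1[_]0110___   read _ → write _, move →, go to q3
q3 | 1_[0]110___   read 0 → write 0, move →, go to q1
q1 | 1_0[1]10___   read 1 → write 0, move →, go to q2
q2 | 1_00[1]0___   read 1 → write 1, move ←, go to q3
q3 | 1_0[0]10___   read 0 → write 0, move →, go to q1
q1 | 1_00[1]0___   read 1 → write 0, move →, go to q2
q2 | 1_000[0]___   read 0 → write 0, move →, go to q0
q0 | 1_0000[_]__   read _ → write 1, move →, go to q2
q2 | 1_00001[_]_   read _ → write _, move →, go to q3
q3 | 1_00001_[_]
Cell 3 holds 0 when M halts.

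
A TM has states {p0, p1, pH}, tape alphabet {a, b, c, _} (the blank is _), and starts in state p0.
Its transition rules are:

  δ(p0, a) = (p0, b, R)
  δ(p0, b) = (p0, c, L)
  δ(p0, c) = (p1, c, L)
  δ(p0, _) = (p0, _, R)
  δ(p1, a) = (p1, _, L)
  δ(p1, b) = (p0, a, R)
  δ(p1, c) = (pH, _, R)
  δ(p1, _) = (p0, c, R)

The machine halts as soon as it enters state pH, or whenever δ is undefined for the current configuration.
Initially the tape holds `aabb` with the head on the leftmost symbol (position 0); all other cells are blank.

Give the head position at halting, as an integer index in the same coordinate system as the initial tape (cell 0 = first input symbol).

state=p0 head=0 tape=_[a]abb   (p0,a)→(p0,b,R)
state=p0 head=1 tape=_b[a]bb   (p0,a)→(p0,b,R)
state=p0 head=2 tape=_bb[b]b   (p0,b)→(p0,c,L)
state=p0 head=1 tape=_b[b]cb   (p0,b)→(p0,c,L)
state=p0 head=0 tape=_[b]ccb   (p0,b)→(p0,c,L)
state=p0 head=-1 tape=[_]cccb   (p0,_)→(p0,_,R)
state=p0 head=0 tape=_[c]ccb   (p0,c)→(p1,c,L)
state=p1 head=-1 tape=[_]cccb   (p1,_)→(p0,c,R)
state=p0 head=0 tape=c[c]ccb   (p0,c)→(p1,c,L)
state=p1 head=-1 tape=[c]cccb   (p1,c)→(pH,_,R)
state=pH head=0 tape=_[c]ccb
At halt the head is at cell 0.

0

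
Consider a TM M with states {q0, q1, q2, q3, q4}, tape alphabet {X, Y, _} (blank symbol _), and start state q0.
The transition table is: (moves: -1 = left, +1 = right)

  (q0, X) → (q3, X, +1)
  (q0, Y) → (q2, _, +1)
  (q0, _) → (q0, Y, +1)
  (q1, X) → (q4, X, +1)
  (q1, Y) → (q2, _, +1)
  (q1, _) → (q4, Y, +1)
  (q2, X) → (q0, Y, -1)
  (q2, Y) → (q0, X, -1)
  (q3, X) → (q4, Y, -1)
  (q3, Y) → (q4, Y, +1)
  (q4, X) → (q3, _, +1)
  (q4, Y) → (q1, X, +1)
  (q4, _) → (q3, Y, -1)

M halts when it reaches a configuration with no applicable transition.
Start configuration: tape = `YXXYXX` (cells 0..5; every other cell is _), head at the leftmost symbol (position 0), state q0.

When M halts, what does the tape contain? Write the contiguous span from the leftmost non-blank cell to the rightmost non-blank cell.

state=q0 head=0 tape=[Y]XXYXX_   (q0,Y)→(q2,_,+1)
state=q2 head=1 tape=_[X]XYXX_   (q2,X)→(q0,Y,-1)
state=q0 head=0 tape=[_]YXYXX_   (q0,_)→(q0,Y,+1)
state=q0 head=1 tape=Y[Y]XYXX_   (q0,Y)→(q2,_,+1)
state=q2 head=2 tape=Y_[X]YXX_   (q2,X)→(q0,Y,-1)
state=q0 head=1 tape=Y[_]YYXX_   (q0,_)→(q0,Y,+1)
state=q0 head=2 tape=YY[Y]YXX_   (q0,Y)→(q2,_,+1)
state=q2 head=3 tape=YY_[Y]XX_   (q2,Y)→(q0,X,-1)
state=q0 head=2 tape=YY[_]XXX_   (q0,_)→(q0,Y,+1)
state=q0 head=3 tape=YYY[X]XX_   (q0,X)→(q3,X,+1)
state=q3 head=4 tape=YYYX[X]X_   (q3,X)→(q4,Y,-1)
state=q4 head=3 tape=YYY[X]YX_   (q4,X)→(q3,_,+1)
state=q3 head=4 tape=YYY_[Y]X_   (q3,Y)→(q4,Y,+1)
state=q4 head=5 tape=YYY_Y[X]_   (q4,X)→(q3,_,+1)
state=q3 head=6 tape=YYY_Y_[_]
The non-blank tape span at halt is YYY_Y.

YYY_Y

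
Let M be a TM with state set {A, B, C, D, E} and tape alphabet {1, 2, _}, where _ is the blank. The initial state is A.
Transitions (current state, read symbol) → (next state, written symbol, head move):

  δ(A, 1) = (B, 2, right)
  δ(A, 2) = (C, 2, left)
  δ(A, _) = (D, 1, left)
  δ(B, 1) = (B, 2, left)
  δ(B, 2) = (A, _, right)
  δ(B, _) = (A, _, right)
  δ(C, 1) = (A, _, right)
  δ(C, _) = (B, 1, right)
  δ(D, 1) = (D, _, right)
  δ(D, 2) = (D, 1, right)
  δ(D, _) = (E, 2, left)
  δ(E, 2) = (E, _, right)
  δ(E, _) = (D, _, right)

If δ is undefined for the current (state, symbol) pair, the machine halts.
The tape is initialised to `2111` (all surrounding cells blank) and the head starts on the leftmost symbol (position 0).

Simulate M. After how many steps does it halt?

state=A head=0 tape=_[2]111__   (A,2)→(C,2,left)
state=C head=-1 tape=[_]2111__   (C,_)→(B,1,right)
state=B head=0 tape=1[2]111__   (B,2)→(A,_,right)
state=A head=1 tape=1_[1]11__   (A,1)→(B,2,right)
state=B head=2 tape=1_2[1]1__   (B,1)→(B,2,left)
state=B head=1 tape=1_[2]21__   (B,2)→(A,_,right)
state=A head=2 tape=1__[2]1__   (A,2)→(C,2,left)
state=C head=1 tape=1_[_]21__   (C,_)→(B,1,right)
state=B head=2 tape=1_1[2]1__   (B,2)→(A,_,right)
state=A head=3 tape=1_1_[1]__   (A,1)→(B,2,right)
state=B head=4 tape=1_1_2[_]_   (B,_)→(A,_,right)
state=A head=5 tape=1_1_2_[_]   (A,_)→(D,1,left)
state=D head=4 tape=1_1_2[_]1   (D,_)→(E,2,left)
state=E head=3 tape=1_1_[2]21   (E,2)→(E,_,right)
state=E head=4 tape=1_1__[2]1   (E,2)→(E,_,right)
state=E head=5 tape=1_1___[1]
M halts after 15 transitions.

15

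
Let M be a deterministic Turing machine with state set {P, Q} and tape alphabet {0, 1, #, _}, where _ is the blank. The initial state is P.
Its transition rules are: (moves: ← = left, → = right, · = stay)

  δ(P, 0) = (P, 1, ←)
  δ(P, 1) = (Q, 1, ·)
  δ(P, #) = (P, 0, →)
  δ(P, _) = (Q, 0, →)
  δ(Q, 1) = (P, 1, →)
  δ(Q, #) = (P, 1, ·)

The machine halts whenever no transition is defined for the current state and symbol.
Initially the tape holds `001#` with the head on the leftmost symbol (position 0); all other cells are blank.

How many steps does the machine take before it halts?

state=P head=0 tape=_[0]01#__   (P,0)→(P,1,←)
state=P head=-1 tape=[_]101#__   (P,_)→(Q,0,→)
state=Q head=0 tape=0[1]01#__   (Q,1)→(P,1,→)
state=P head=1 tape=01[0]1#__   (P,0)→(P,1,←)
state=P head=0 tape=0[1]11#__   (P,1)→(Q,1,·)
state=Q head=0 tape=0[1]11#__   (Q,1)→(P,1,→)
state=P head=1 tape=01[1]1#__   (P,1)→(Q,1,·)
state=Q head=1 tape=01[1]1#__   (Q,1)→(P,1,→)
state=P head=2 tape=011[1]#__   (P,1)→(Q,1,·)
state=Q head=2 tape=011[1]#__   (Q,1)→(P,1,→)
state=P head=3 tape=0111[#]__   (P,#)→(P,0,→)
state=P head=4 tape=01110[_]_   (P,_)→(Q,0,→)
state=Q head=5 tape=011100[_]
M halts after 12 transitions.

12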